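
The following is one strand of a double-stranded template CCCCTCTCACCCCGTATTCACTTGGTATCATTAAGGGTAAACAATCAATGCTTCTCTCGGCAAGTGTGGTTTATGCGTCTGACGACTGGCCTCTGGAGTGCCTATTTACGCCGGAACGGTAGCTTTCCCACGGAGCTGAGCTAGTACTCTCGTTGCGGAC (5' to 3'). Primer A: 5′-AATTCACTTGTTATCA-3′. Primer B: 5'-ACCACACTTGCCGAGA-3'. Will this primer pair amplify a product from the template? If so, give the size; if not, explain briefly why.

No product — primer A has no binding site in the template.

Primer A (AATTCACTTGTTATCA) does not match the top strand, and its reverse complement TGATAACAAGTGAATT does not match either.
With no annealing site for primer A, no amplification occurs.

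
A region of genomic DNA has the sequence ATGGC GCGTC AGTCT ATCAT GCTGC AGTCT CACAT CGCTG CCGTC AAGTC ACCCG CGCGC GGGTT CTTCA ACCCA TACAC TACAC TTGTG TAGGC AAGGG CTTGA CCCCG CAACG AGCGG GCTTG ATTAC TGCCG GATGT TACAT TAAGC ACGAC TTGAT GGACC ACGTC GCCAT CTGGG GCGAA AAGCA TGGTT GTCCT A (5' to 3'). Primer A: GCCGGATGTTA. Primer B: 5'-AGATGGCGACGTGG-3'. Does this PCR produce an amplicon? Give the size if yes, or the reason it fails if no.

Yes — a 46 bp product.

Primer A (GCCGGATGTTA) matches the top strand at positions 132–142; it acts as a forward primer.
Primer B's reverse complement is CCACGTCGCCATCT, matching the top strand at positions 164–177; it acts as a reverse primer.
The 3' ends face each other across positions 132–177, giving a 46 bp product.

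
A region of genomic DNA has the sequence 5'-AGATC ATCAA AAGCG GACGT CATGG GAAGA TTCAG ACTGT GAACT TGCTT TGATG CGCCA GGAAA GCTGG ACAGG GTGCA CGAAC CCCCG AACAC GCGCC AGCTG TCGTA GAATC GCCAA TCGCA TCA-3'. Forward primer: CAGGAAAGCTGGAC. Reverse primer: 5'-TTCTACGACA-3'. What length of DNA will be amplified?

55 bp

Scanning the template, CAGGAAAGCTGGAC occurs at positions 59–72; this primer anneals to the bottom strand there with its 3' end pointing downstream.
The reverse primer's reverse complement is TGTCGTAGAA, which matches the template at positions 104–113.
Product length = (reverse-primer end) − (forward-primer start) + 1 = 113 − 59 + 1 = 55 bp.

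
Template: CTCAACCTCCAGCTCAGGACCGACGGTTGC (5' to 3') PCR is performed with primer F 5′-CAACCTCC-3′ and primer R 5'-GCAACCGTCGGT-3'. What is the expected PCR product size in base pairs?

28 bp

Scanning the template, CAACCTCC occurs at positions 3–10; this primer anneals to the bottom strand there with its 3' end pointing downstream.
The reverse primer's reverse complement is ACCGACGGTTGC, which matches the template at positions 19–30.
Product length = (reverse-primer end) − (forward-primer start) + 1 = 30 − 3 + 1 = 28 bp.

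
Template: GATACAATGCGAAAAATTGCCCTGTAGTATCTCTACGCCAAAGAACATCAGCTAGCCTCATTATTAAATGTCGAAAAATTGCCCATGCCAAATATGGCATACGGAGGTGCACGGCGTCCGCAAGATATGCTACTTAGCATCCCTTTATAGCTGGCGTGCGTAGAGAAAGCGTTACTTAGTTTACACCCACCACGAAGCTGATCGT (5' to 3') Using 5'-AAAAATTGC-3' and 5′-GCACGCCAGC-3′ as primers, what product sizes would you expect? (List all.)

148 bp, 86 bp

The forward primer AAAAATTGC matches the top strand at positions 12–20, 74–82.
The reverse primer's reverse complement is GCTGGCGTGC, matching at positions 150–159.
Each forward site pairs with the reverse site to give a product ending at position 159: sizes 148, 86 bp.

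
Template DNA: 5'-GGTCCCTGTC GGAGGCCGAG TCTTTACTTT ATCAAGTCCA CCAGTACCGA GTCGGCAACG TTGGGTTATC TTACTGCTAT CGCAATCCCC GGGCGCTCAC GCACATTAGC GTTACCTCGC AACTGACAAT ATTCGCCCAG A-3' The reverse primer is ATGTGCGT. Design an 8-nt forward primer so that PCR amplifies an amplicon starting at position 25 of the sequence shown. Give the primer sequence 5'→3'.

The reverse primer's reverse complement ACGCACAT matches the template at positions 99–106; the product starts at position 25.
The forward primer is identical to the top strand over positions 25–32: TACTTTAT.

5'-TACTTTAT-3'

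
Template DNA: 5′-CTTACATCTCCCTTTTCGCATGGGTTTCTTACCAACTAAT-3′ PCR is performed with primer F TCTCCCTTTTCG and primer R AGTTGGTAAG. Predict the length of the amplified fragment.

The forward primer matches the template at positions 7–18.
The reverse primer's reverse complement is CTTACCAACT, which matches the template at positions 28–37.
Amplicon spans positions 7–37: 31 bp.

31 bp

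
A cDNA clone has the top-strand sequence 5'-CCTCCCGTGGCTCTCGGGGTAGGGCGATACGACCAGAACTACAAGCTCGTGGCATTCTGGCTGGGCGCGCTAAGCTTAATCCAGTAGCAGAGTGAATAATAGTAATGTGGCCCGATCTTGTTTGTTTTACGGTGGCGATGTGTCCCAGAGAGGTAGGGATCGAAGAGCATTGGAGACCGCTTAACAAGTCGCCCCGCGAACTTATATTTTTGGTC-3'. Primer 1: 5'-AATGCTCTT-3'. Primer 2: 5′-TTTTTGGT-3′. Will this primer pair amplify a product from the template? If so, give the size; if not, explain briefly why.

Primer 1 (AATGCTCTT) has reverse complement AAGAGCATT, which matches the top strand at positions 163–171; primer 1 anneals to the top strand there with its 3' end pointing upstream toward position 163.
Primer 2 (TTTTTGGT) matches the top strand directly at positions 207–214; it anneals to the bottom strand with its 3' end pointing downstream toward position 214.
The 3' ends diverge (primer 1 extends toward position 1, primer 2 toward position 215), so the primers never converge on a shared product.

No product — the primers' 3' ends point away from each other.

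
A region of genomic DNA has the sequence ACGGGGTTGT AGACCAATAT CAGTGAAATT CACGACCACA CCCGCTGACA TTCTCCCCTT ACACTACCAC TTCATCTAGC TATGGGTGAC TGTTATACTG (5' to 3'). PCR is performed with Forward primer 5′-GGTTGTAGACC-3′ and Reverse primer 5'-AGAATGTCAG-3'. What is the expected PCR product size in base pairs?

50 bp

Scanning the template, GGTTGTAGACC occurs at positions 5–15; this primer anneals to the bottom strand there with its 3' end pointing downstream.
Reverse complement of the reverse primer: CTGACATTCT. This occurs on the top strand at positions 45–54.
The product runs from position 5 to position 54, so its length is 54 − 5 + 1 = 50 bp.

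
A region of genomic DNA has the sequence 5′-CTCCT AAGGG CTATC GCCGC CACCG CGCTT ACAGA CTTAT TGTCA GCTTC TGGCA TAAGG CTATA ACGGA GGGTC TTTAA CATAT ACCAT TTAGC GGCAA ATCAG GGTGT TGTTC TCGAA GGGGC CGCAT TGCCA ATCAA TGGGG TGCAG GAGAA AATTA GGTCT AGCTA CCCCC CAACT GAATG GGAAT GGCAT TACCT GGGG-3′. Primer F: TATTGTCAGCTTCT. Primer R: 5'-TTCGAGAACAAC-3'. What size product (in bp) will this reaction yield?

83 bp

Scanning the template, TATTGTCAGCTTCT occurs at positions 38–51; this primer anneals to the bottom strand there with its 3' end pointing downstream.
Taking the reverse complement of TTCGAGAACAAC gives GTTGTTCTCGAA, found at positions 109–120 on the template; the primer anneals here to the top strand with its 3' end pointing upstream.
Amplicon spans positions 38–120: 83 bp.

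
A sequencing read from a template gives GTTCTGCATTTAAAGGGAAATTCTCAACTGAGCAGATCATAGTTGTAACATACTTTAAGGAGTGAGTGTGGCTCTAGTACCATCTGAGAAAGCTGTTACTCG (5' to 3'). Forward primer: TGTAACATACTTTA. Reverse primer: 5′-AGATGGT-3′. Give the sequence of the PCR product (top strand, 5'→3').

Scanning the template, TGTAACATACTTTA occurs at positions 44–57; this primer anneals to the bottom strand there with its 3' end pointing downstream.
Reverse complement of the reverse primer: ACCATCT. This occurs on the top strand at positions 79–85.
The product is the template from position 44 through 85 (42 bp).

5'-TGTAACATACTTTAAGGAGTGAGTGTGGCTCTAGTACCATCT-3'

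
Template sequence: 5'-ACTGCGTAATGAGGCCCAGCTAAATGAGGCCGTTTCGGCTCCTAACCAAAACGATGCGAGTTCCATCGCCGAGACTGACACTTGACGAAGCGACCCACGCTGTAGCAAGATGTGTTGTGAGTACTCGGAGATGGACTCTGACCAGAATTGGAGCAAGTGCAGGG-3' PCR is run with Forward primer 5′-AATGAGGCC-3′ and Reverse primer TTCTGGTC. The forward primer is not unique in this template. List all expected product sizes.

The forward primer AATGAGGCC matches the top strand at positions 8–16, 23–31.
The reverse primer's reverse complement is GACCAGAA, matching at positions 140–147.
Each forward site pairs with the reverse site to give a product ending at position 147: sizes 140, 125 bp.

140 bp, 125 bp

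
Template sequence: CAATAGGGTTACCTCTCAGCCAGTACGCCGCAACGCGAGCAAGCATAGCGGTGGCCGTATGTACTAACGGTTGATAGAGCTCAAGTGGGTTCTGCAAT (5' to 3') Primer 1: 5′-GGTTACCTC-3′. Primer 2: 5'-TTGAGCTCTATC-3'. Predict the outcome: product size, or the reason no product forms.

Yes — a 78 bp product.

Primer 1 (GGTTACCTC) matches the top strand at positions 7–15; it acts as a forward primer.
Primer 2's reverse complement is GATAGAGCTCAA, matching the top strand at positions 73–84; it acts as a reverse primer.
The 3' ends face each other across positions 7–84, giving a 78 bp product.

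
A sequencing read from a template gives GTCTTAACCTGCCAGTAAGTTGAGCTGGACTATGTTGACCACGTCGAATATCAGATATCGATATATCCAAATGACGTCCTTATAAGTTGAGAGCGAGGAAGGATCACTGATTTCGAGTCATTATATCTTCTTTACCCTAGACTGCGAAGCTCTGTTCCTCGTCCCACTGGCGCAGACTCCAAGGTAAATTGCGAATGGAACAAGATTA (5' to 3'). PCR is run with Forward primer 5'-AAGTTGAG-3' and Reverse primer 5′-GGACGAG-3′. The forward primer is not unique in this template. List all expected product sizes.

The forward primer AAGTTGAG matches the top strand at positions 17–24, 84–91.
The reverse primer's reverse complement is CTCGTCC, matching at positions 158–164.
Each forward site pairs with the reverse site to give a product ending at position 164: sizes 148, 81 bp.

148 bp, 81 bp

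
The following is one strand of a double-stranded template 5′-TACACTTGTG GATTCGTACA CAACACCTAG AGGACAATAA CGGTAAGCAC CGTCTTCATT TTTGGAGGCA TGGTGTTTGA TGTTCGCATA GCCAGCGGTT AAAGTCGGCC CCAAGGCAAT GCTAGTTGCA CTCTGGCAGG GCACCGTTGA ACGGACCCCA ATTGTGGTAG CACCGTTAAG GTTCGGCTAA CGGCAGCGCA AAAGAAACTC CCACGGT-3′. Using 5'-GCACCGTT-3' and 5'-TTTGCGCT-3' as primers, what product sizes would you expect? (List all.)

The forward primer GCACCGTT matches the top strand at positions 141–148, 170–177.
The reverse primer's reverse complement is AGCGCAAA, matching at positions 195–202.
Each forward site pairs with the reverse site to give a product ending at position 202: sizes 62, 33 bp.

62 bp, 33 bp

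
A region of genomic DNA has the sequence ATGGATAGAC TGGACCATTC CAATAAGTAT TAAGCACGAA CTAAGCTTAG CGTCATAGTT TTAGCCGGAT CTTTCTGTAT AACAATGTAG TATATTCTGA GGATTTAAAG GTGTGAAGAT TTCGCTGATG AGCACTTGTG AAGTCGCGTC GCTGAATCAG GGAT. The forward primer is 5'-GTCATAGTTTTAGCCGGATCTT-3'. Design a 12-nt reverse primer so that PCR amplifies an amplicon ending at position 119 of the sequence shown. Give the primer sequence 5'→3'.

The forward primer binds at positions 52–73; the product's 3' end on the top strand is position 119.
The reverse primer anneals to the top strand over positions 108–119, i.e. to AAGGTGTGAAGA.
Its sequence written 5'→3' is the reverse complement: TCTTCACACCTT.

5'-TCTTCACACCTT-3'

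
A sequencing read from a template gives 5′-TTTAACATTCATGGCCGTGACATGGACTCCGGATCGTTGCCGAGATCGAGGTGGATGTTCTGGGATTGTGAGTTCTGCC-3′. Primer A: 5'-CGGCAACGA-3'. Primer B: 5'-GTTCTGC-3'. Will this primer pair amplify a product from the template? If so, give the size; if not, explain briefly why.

Primer A (CGGCAACGA) has reverse complement TCGTTGCCG, which matches the top strand at positions 34–42; primer A anneals to the top strand there with its 3' end pointing upstream toward position 34.
Primer B (GTTCTGC) matches the top strand directly at positions 72–78; it anneals to the bottom strand with its 3' end pointing downstream toward position 78.
The 3' ends diverge (primer A extends toward position 1, primer B toward position 79), so the primers never converge on a shared product.

No product — the primers' 3' ends point away from each other.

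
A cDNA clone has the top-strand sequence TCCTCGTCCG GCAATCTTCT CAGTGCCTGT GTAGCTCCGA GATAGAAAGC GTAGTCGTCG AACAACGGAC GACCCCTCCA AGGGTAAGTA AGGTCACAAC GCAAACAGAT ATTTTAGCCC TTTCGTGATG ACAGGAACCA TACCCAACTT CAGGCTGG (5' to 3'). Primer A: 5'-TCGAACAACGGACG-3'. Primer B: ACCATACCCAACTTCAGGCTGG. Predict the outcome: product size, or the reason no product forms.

No product — both primers anneal to the same strand and extend in the same direction.

Primer A (TCGAACAACGGACG) matches the top strand at positions 58–71 (3' end points downstream).
Primer B (ACCATACCCAACTTCAGGCTGG) also matches the top strand directly, at positions 137–158 — its reverse complement CCAGCCTGAAGTTGGGTATGGT is not present.
Both primers anneal to the bottom strand with 3' ends pointing the same way, so neither can prime synthesis back toward the other.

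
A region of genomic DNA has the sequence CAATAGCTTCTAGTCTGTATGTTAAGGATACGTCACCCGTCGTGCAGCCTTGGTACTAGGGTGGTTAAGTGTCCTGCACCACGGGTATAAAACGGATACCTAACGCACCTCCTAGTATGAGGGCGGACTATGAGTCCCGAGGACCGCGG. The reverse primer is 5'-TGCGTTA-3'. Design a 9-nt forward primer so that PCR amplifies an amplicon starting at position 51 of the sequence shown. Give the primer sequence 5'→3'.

The reverse primer's reverse complement TAACGCA matches the template at positions 101–107; the product starts at position 51.
The forward primer is identical to the top strand over positions 51–59: TGGTACTAG.

5'-TGGTACTAG-3'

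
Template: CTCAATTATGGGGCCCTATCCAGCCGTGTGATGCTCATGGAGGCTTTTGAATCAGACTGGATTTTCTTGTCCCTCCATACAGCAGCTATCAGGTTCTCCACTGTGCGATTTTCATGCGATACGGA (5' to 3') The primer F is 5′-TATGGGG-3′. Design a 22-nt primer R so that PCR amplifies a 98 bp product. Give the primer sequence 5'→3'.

5'-ACAGTGGAGAACCTGATAGCTG-3'

The forward primer binds at positions 7–13, so a 98 bp product ends at position 7 + 98 − 1 = 104.
The reverse primer anneals to the top strand over positions 83–104, i.e. to CAGCTATCAGGTTCTCCACTGT.
Its sequence written 5'→3' is the reverse complement: ACAGTGGAGAACCTGATAGCTG.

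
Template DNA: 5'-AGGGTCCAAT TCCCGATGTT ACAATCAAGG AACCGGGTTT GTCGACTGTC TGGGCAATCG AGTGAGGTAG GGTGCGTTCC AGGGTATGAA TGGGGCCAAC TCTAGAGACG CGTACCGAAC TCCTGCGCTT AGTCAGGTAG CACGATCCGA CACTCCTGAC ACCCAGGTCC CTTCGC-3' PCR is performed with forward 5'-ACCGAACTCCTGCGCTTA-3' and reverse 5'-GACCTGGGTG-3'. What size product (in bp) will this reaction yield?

56 bp

The forward primer matches the template at positions 114–131.
Reverse complement of the reverse primer: CACCCAGGTC. This occurs on the top strand at positions 160–169.
Product length = (reverse-primer end) − (forward-primer start) + 1 = 169 − 114 + 1 = 56 bp.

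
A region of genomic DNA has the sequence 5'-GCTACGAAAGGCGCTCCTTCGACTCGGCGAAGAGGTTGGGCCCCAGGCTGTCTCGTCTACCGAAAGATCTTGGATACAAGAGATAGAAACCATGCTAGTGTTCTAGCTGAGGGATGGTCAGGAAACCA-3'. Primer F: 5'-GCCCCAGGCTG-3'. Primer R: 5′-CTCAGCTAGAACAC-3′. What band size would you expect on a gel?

72 bp

Forward primer GCCCCAGGCTG is found on the top strand at positions 40–50.
Reverse complement of the reverse primer: GTGTTCTAGCTGAG. This occurs on the top strand at positions 98–111.
The product runs from position 40 to position 111, so its length is 111 − 40 + 1 = 72 bp.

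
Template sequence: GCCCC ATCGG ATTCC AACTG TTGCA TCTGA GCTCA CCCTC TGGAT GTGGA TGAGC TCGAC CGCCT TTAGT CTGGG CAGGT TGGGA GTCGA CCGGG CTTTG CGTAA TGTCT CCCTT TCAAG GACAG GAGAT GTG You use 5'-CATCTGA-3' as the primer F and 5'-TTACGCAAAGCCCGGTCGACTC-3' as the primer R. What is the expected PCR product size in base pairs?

Forward primer CATCTGA is found on the top strand at positions 24–30.
The reverse primer's reverse complement is GAGTCGACCGGGCTTTGCGTAA, which matches the template at positions 84–105.
The product runs from position 24 to position 105, so its length is 105 − 24 + 1 = 82 bp.

82 bp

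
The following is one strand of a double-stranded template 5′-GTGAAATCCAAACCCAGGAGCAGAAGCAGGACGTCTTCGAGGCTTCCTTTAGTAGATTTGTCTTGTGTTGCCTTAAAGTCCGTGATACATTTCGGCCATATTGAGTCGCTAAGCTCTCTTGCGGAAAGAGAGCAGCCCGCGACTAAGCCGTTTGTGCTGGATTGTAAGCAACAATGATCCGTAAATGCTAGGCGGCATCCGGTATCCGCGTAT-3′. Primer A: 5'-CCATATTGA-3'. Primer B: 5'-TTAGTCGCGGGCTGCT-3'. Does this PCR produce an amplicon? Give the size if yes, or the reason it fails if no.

Yes — a 51 bp product.

Primer A (CCATATTGA) matches the top strand at positions 96–104; it acts as a forward primer.
Primer B's reverse complement is AGCAGCCCGCGACTAA, matching the top strand at positions 131–146; it acts as a reverse primer.
The 3' ends face each other across positions 96–146, giving a 51 bp product.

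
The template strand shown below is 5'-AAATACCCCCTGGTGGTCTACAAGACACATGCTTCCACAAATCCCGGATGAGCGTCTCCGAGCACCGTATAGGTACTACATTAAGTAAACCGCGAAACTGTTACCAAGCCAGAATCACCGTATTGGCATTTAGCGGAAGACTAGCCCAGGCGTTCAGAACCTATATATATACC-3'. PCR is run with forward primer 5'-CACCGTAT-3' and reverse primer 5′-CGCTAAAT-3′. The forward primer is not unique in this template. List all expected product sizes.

73 bp, 20 bp

The forward primer CACCGTAT matches the top strand at positions 63–70, 116–123.
The reverse primer's reverse complement is ATTTAGCG, matching at positions 128–135.
Each forward site pairs with the reverse site to give a product ending at position 135: sizes 73, 20 bp.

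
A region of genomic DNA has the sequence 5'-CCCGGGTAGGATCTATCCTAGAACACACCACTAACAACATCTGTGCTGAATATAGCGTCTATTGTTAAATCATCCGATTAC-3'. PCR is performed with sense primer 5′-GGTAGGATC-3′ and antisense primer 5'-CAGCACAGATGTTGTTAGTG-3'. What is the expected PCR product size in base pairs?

Scanning the template, GGTAGGATC occurs at positions 5–13; this primer anneals to the bottom strand there with its 3' end pointing downstream.
Reverse complement of the reverse primer: CACTAACAACATCTGTGCTG. This occurs on the top strand at positions 29–48.
The product runs from position 5 to position 48, so its length is 48 − 5 + 1 = 44 bp.

44 bp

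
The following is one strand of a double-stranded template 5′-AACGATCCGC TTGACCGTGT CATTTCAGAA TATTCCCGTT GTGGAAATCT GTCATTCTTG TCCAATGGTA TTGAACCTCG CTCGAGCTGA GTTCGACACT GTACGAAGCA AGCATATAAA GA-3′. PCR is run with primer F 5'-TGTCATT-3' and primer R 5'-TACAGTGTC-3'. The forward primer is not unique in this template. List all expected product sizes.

The forward primer TGTCATT matches the top strand at positions 18–24, 50–56.
The reverse primer's reverse complement is GACACTGTA, matching at positions 95–103.
Each forward site pairs with the reverse site to give a product ending at position 103: sizes 86, 54 bp.

86 bp, 54 bp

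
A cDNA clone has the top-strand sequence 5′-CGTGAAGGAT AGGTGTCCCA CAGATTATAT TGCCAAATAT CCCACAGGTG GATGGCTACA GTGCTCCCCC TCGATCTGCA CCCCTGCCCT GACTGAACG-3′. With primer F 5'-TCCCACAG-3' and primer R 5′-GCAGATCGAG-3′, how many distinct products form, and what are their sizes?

The forward primer TCCCACAG matches the top strand at positions 16–23, 40–47.
The reverse primer's reverse complement is CTCGATCTGC, matching at positions 70–79.
Each forward site pairs with the reverse site to give a product ending at position 79: sizes 64, 40 bp.

Two products: 64 bp, 40 bp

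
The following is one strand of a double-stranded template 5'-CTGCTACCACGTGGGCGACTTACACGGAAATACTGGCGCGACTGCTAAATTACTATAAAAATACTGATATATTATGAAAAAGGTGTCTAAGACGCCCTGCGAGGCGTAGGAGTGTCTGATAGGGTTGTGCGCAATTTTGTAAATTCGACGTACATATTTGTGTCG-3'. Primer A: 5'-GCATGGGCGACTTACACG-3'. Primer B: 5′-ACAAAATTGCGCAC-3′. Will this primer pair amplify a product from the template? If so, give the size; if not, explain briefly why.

No product — primer A has no binding site in the template.

Primer A (GCATGGGCGACTTACACG) does not match the top strand, and its reverse complement CGTGTAAGTCGCCCATGC does not match either.
With no annealing site for primer A, no amplification occurs.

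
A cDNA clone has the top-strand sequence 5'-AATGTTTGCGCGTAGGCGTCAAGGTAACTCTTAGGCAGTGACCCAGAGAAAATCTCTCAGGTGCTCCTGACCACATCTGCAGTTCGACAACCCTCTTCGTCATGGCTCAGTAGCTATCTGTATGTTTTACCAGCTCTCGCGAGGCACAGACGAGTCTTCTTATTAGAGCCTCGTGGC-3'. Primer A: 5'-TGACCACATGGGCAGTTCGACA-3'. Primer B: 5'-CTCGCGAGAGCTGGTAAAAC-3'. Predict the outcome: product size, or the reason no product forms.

Primer A (TGACCACATGGGCAGTTCGACA) does not match the top strand, and its reverse complement TGTCGAACTGCCCATGTGGTCA does not match either.
With no annealing site for primer A, no amplification occurs.

No product — primer A has no binding site in the template.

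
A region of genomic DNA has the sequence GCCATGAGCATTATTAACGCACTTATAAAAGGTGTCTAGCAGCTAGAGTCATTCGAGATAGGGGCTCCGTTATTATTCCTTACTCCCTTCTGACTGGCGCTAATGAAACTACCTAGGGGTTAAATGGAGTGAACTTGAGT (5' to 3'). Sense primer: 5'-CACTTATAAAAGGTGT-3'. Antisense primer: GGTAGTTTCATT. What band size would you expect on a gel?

Scanning the template, CACTTATAAAAGGTGT occurs at positions 20–35; this primer anneals to the bottom strand there with its 3' end pointing downstream.
Taking the reverse complement of GGTAGTTTCATT gives AATGAAACTACC, found at positions 102–113 on the template; the primer anneals here to the top strand with its 3' end pointing upstream.
Product length = (reverse-primer end) − (forward-primer start) + 1 = 113 − 20 + 1 = 94 bp.

94 bp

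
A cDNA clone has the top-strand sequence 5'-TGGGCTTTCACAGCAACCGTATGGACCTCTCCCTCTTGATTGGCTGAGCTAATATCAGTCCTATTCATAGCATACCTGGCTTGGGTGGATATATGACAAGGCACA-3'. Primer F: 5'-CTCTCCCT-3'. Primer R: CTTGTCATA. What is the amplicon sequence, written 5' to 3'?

5'-CTCTCCCTCTTGATTGGCTGAGCTAATATCAGTCCTATTCATAGCATACCTGGCTTGGGTGGATATATGACAAG-3'

Forward primer CTCTCCCT is found on the top strand at positions 27–34.
Taking the reverse complement of CTTGTCATA gives TATGACAAG, found at positions 92–100 on the template; the primer anneals here to the top strand with its 3' end pointing upstream.
The product is the template from position 27 through 100 (74 bp).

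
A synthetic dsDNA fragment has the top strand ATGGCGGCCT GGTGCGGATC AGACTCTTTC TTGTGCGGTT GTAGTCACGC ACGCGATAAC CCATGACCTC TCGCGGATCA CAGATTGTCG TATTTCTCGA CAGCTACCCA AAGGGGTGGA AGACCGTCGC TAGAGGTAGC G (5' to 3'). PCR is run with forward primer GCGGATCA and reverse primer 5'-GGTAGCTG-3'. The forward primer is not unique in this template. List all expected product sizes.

The forward primer GCGGATCA matches the top strand at positions 14–21, 73–80.
The reverse primer's reverse complement is CAGCTACC, matching at positions 101–108.
Each forward site pairs with the reverse site to give a product ending at position 108: sizes 95, 36 bp.

95 bp, 36 bp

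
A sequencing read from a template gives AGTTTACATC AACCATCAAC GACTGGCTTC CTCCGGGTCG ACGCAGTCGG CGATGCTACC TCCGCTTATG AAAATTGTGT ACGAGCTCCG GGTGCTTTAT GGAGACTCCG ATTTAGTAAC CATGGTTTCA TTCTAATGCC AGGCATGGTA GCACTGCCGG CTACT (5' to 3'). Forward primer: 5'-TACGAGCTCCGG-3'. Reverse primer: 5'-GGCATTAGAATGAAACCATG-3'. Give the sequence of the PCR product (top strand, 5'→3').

Forward primer TACGAGCTCCGG is found on the top strand at positions 80–91.
Reverse complement of the reverse primer: CATGGTTTCATTCTAATGCC. This occurs on the top strand at positions 121–140.
The product is the template from position 80 through 140 (61 bp).

5'-TACGAGCTCCGGGTGCTTTATGGAGACTCCGATTTAGTAACCATGGTTTCATTCTAATGCC-3'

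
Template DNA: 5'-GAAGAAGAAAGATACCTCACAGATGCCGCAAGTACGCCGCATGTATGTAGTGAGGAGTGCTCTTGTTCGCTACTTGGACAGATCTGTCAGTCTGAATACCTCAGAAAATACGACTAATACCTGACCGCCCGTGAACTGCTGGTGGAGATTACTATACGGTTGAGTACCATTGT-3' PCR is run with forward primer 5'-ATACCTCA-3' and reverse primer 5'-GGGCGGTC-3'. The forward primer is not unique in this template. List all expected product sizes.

The forward primer ATACCTCA matches the top strand at positions 12–19, 96–103.
The reverse primer's reverse complement is GACCGCCC, matching at positions 123–130.
Each forward site pairs with the reverse site to give a product ending at position 130: sizes 119, 35 bp.

119 bp, 35 bp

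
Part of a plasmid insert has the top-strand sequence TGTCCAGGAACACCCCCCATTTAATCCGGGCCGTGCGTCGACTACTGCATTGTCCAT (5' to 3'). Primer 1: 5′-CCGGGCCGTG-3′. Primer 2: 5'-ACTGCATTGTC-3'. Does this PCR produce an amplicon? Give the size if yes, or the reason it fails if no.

Primer 1 (CCGGGCCGTG) matches the top strand at positions 26–35 (3' end points downstream).
Primer 2 (ACTGCATTGTC) also matches the top strand directly, at positions 44–54 — its reverse complement GACAATGCAGT is not present.
Both primers anneal to the bottom strand with 3' ends pointing the same way, so neither can prime synthesis back toward the other.

No product — both primers anneal to the same strand and extend in the same direction.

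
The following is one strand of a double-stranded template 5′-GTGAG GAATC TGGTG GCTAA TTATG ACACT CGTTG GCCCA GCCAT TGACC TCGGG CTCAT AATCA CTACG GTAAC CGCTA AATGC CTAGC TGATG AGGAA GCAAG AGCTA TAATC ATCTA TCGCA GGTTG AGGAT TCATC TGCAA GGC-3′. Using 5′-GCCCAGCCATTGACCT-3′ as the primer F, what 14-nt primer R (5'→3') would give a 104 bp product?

The forward primer binds at positions 36–51, so a 104 bp product ends at position 36 + 104 − 1 = 139.
The reverse primer anneals to the top strand over positions 126–139, i.e. to GGTTGAGGATTCAT.
Its sequence written 5'→3' is the reverse complement: ATGAATCCTCAACC.

5'-ATGAATCCTCAACC-3'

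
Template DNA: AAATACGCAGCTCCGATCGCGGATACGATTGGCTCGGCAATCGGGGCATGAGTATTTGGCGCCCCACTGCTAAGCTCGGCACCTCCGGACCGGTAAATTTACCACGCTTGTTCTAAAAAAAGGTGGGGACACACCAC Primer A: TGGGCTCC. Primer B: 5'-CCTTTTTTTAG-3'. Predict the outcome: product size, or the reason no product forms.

No product — primer A has no binding site in the template.

Primer A (TGGGCTCC) does not match the top strand, and its reverse complement GGAGCCCA does not match either.
With no annealing site for primer A, no amplification occurs.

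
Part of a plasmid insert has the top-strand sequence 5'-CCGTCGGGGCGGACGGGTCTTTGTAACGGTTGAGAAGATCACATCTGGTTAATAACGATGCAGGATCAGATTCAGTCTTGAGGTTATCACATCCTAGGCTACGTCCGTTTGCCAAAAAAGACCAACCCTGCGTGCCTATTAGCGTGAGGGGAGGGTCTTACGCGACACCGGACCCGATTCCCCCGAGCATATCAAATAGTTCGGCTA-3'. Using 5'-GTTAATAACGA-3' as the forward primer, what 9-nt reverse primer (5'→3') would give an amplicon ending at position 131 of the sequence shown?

The forward primer binds at positions 48–58; the product's 3' end on the top strand is position 131.
The reverse primer anneals to the top strand over positions 123–131, i.e. to CAACCCTGC.
Its sequence written 5'→3' is the reverse complement: GCAGGGTTG.

5'-GCAGGGTTG-3'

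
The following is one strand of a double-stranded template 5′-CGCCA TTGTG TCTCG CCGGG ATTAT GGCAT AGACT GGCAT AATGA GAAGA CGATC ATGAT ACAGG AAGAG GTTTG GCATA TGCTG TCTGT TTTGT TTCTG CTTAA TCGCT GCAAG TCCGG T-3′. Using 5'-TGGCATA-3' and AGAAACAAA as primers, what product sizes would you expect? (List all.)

75 bp, 65 bp, 26 bp

The forward primer TGGCATA matches the top strand at positions 25–31, 35–41, 74–80.
The reverse primer's reverse complement is TTTGTTTCT, matching at positions 91–99.
Each forward site pairs with the reverse site to give a product ending at position 99: sizes 75, 65, 26 bp.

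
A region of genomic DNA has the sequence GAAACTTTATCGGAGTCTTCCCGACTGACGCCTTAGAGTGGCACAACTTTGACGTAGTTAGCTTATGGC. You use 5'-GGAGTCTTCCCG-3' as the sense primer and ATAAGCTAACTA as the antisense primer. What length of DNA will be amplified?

The forward primer matches the template at positions 12–23.
The reverse primer's reverse complement is TAGTTAGCTTAT, which matches the template at positions 55–66.
Product length = (reverse-primer end) − (forward-primer start) + 1 = 66 − 12 + 1 = 55 bp.

55 bp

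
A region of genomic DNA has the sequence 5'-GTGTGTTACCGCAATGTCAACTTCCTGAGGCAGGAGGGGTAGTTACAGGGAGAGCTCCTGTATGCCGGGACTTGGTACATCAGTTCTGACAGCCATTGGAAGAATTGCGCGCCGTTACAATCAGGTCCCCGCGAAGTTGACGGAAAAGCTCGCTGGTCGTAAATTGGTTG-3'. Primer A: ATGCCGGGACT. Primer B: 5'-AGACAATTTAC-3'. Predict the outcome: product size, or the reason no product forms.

No product — primer B has no binding site in the template.

Primer B (AGACAATTTAC) does not match the top strand, and its reverse complement GTAAATTGTCT does not match either.
With no annealing site for primer B, no amplification occurs.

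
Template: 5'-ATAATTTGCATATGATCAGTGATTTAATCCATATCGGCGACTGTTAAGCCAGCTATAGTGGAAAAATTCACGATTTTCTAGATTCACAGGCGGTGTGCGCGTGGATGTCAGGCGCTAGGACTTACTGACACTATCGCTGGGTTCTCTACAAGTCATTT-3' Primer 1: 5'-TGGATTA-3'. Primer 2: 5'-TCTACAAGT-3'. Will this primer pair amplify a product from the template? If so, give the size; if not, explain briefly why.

No product — the primers' 3' ends point away from each other.

Primer 1 (TGGATTA) has reverse complement TAATCCA, which matches the top strand at positions 25–31; primer 1 anneals to the top strand there with its 3' end pointing upstream toward position 25.
Primer 2 (TCTACAAGT) matches the top strand directly at positions 145–153; it anneals to the bottom strand with its 3' end pointing downstream toward position 153.
The 3' ends diverge (primer 1 extends toward position 1, primer 2 toward position 158), so the primers never converge on a shared product.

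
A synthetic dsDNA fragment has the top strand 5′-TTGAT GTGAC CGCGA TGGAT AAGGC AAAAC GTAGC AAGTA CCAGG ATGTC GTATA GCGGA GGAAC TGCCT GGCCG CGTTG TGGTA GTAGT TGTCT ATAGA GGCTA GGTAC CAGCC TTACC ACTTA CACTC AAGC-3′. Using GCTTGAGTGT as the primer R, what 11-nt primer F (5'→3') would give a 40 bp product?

The reverse primer's reverse complement ACACTCAAGC matches the template at positions 125–134, so the product ends at position 134.
A 40 bp product then starts at position 134 − 40 + 1 = 95.
The forward primer is identical to the top strand there: TATAGAGGCTA.

5'-TATAGAGGCTA-3'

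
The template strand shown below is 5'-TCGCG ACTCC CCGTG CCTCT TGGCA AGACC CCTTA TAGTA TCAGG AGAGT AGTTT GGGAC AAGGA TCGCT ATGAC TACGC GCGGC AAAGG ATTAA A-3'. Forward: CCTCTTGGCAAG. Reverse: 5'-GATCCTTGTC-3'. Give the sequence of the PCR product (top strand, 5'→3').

The forward primer matches the template at positions 16–27.
Reverse complement of the reverse primer: GACAAGGATC. This occurs on the top strand at positions 58–67.
The product is the template from position 16 through 67 (52 bp).

5'-CCTCTTGGCAAGACCCCTTATAGTATCAGGAGAGTAGTTTGGGACAAGGATC-3'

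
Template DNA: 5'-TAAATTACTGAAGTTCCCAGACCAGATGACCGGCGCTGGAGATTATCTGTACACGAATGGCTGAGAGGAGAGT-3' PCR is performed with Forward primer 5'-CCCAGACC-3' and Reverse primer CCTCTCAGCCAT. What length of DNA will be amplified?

53 bp

Scanning the template, CCCAGACC occurs at positions 16–23; this primer anneals to the bottom strand there with its 3' end pointing downstream.
The reverse primer's reverse complement is ATGGCTGAGAGG, which matches the template at positions 57–68.
The product runs from position 16 to position 68, so its length is 68 − 16 + 1 = 53 bp.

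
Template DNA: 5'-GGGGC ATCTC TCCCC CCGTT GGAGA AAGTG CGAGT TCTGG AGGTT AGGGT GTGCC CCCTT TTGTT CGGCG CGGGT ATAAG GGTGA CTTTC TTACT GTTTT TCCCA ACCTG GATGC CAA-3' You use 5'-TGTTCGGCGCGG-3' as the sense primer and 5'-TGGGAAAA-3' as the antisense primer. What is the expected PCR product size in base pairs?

44 bp

Scanning the template, TGTTCGGCGCGG occurs at positions 62–73; this primer anneals to the bottom strand there with its 3' end pointing downstream.
Taking the reverse complement of TGGGAAAA gives TTTTCCCA, found at positions 98–105 on the template; the primer anneals here to the top strand with its 3' end pointing upstream.
Product length = (reverse-primer end) − (forward-primer start) + 1 = 105 − 62 + 1 = 44 bp.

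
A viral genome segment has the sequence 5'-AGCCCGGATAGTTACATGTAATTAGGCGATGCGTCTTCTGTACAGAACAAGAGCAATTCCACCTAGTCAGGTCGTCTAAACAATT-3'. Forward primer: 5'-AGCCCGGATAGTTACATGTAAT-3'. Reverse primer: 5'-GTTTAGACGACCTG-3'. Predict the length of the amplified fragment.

81 bp

Scanning the template, AGCCCGGATAGTTACATGTAAT occurs at positions 1–22; this primer anneals to the bottom strand there with its 3' end pointing downstream.
Reverse complement of the reverse primer: CAGGTCGTCTAAAC. This occurs on the top strand at positions 68–81.
Product length = (reverse-primer end) − (forward-primer start) + 1 = 81 − 1 + 1 = 81 bp.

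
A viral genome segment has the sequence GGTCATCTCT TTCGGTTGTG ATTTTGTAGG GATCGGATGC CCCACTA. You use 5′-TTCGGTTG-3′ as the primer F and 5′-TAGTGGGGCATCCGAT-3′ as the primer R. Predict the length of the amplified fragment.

Scanning the template, TTCGGTTG occurs at positions 11–18; this primer anneals to the bottom strand there with its 3' end pointing downstream.
The reverse primer's reverse complement is ATCGGATGCCCCACTA, which matches the template at positions 32–47.
Amplicon spans positions 11–47: 37 bp.

37 bp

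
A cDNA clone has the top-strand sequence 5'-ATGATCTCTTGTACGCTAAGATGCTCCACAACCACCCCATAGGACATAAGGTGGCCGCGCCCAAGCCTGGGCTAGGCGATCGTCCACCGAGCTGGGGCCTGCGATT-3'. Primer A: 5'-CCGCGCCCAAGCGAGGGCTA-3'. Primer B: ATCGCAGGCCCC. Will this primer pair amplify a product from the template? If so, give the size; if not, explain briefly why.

Primer A (CCGCGCCCAAGCGAGGGCTA) does not match the top strand, and its reverse complement TAGCCCTCGCTTGGGCGCGG does not match either.
With no annealing site for primer A, no amplification occurs.

No product — primer A has no binding site in the template.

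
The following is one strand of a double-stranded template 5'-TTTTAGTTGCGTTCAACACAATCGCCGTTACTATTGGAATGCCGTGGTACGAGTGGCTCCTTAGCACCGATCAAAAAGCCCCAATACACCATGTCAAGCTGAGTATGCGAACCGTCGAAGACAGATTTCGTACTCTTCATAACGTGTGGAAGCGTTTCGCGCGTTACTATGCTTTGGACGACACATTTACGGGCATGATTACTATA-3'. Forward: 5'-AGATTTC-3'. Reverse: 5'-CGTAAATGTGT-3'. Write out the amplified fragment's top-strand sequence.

5'-AGATTTCGTACTCTTCATAACGTGTGGAAGCGTTTCGCGCGTTACTATGCTTTGGACGACACATTTACG-3'

Scanning the template, AGATTTC occurs at positions 123–129; this primer anneals to the bottom strand there with its 3' end pointing downstream.
Taking the reverse complement of CGTAAATGTGT gives ACACATTTACG, found at positions 181–191 on the template; the primer anneals here to the top strand with its 3' end pointing upstream.
The product is the template from position 123 through 191 (69 bp).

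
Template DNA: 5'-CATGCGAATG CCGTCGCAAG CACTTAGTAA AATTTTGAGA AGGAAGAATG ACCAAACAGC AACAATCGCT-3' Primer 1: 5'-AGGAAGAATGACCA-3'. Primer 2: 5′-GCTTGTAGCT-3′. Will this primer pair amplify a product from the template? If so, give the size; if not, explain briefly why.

No product — primer 2 has no binding site in the template.

Primer 2 (GCTTGTAGCT) does not match the top strand, and its reverse complement AGCTACAAGC does not match either.
With no annealing site for primer 2, no amplification occurs.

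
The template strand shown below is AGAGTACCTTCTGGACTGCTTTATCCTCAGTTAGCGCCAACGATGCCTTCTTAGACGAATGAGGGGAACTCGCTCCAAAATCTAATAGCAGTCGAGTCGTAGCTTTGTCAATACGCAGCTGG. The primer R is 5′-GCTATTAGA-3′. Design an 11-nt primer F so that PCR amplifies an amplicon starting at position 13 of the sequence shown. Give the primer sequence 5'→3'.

The reverse primer's reverse complement TCTAATAGC matches the template at positions 81–89; the product starts at position 13.
The forward primer is identical to the top strand over positions 13–23: GGACTGCTTTA.

5'-GGACTGCTTTA-3'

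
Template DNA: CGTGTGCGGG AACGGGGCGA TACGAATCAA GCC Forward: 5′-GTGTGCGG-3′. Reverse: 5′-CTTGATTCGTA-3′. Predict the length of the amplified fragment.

The forward primer matches the template at positions 2–9.
The reverse primer's reverse complement is TACGAATCAAG, which matches the template at positions 21–31.
The product runs from position 2 to position 31, so its length is 31 − 2 + 1 = 30 bp.

30 bp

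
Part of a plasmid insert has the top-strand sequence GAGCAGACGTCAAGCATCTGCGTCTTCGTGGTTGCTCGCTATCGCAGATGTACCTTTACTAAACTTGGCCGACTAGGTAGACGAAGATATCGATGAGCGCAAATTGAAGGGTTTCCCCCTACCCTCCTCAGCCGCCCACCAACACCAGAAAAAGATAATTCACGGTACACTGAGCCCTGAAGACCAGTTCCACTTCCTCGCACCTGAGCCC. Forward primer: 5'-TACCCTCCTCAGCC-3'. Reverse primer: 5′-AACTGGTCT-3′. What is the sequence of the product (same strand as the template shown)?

Scanning the template, TACCCTCCTCAGCC occurs at positions 120–133; this primer anneals to the bottom strand there with its 3' end pointing downstream.
The reverse primer's reverse complement is AGACCAGTT, which matches the template at positions 181–189.
The product is the template from position 120 through 189 (70 bp).

5'-TACCCTCCTCAGCCGCCCACCAACACCAGAAAAAGATAATTCACGGTACACTGAGCCCTGAAGACCAGTT-3'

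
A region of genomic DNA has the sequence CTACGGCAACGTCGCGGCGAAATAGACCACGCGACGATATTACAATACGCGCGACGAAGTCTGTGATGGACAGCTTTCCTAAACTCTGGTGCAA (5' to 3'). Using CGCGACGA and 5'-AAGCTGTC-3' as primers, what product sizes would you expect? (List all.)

The forward primer CGCGACGA matches the top strand at positions 30–37, 50–57.
The reverse primer's reverse complement is GACAGCTT, matching at positions 69–76.
Each forward site pairs with the reverse site to give a product ending at position 76: sizes 47, 27 bp.

47 bp, 27 bp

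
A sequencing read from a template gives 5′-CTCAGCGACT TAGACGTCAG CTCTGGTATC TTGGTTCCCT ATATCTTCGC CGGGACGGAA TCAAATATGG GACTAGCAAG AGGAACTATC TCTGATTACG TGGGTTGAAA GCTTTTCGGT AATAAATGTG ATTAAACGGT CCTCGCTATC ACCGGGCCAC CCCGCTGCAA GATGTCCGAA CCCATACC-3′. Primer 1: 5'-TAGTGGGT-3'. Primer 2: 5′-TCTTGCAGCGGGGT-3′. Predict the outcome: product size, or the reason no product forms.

Primer 1 (TAGTGGGT) does not match the top strand, and its reverse complement ACCCACTA does not match either.
With no annealing site for primer 1, no amplification occurs.

No product — primer 1 has no binding site in the template.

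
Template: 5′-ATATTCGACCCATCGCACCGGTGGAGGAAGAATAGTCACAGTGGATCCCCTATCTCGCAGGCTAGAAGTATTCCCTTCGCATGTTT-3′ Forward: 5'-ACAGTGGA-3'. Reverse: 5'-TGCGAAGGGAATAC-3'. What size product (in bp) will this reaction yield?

44 bp

Scanning the template, ACAGTGGA occurs at positions 38–45; this primer anneals to the bottom strand there with its 3' end pointing downstream.
Taking the reverse complement of TGCGAAGGGAATAC gives GTATTCCCTTCGCA, found at positions 68–81 on the template; the primer anneals here to the top strand with its 3' end pointing upstream.
Product length = (reverse-primer end) − (forward-primer start) + 1 = 81 − 38 + 1 = 44 bp.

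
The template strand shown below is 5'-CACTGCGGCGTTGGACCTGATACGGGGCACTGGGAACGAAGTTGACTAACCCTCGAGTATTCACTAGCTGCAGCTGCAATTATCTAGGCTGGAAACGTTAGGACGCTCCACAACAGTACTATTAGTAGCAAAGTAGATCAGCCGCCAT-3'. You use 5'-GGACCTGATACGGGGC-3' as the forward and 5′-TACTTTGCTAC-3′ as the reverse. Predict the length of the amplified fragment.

The forward primer matches the template at positions 13–28.
Taking the reverse complement of TACTTTGCTAC gives GTAGCAAAGTA, found at positions 125–135 on the template; the primer anneals here to the top strand with its 3' end pointing upstream.
Amplicon spans positions 13–135: 123 bp.

123 bp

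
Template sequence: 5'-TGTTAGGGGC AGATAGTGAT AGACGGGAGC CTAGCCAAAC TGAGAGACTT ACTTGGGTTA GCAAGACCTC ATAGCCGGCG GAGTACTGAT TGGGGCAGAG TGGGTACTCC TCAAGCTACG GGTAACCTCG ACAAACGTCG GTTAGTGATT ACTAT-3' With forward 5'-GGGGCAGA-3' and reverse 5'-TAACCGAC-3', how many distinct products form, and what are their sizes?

Two products: 139 bp, 53 bp

The forward primer GGGGCAGA matches the top strand at positions 6–13, 92–99.
The reverse primer's reverse complement is GTCGGTTA, matching at positions 137–144.
Each forward site pairs with the reverse site to give a product ending at position 144: sizes 139, 53 bp.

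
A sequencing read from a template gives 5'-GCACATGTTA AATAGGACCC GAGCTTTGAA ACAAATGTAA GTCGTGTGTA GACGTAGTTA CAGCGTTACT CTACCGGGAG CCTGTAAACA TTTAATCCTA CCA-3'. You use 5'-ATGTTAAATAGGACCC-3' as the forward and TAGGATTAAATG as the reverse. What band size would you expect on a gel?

The forward primer matches the template at positions 5–20.
Taking the reverse complement of TAGGATTAAATG gives CATTTAATCCTA, found at positions 89–100 on the template; the primer anneals here to the top strand with its 3' end pointing upstream.
Amplicon spans positions 5–100: 96 bp.

96 bp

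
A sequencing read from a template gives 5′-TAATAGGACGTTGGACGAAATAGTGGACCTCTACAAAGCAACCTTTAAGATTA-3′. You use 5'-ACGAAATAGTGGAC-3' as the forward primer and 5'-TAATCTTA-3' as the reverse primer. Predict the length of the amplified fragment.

39 bp

Scanning the template, ACGAAATAGTGGAC occurs at positions 15–28; this primer anneals to the bottom strand there with its 3' end pointing downstream.
The reverse primer's reverse complement is TAAGATTA, which matches the template at positions 46–53.
Amplicon spans positions 15–53: 39 bp.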